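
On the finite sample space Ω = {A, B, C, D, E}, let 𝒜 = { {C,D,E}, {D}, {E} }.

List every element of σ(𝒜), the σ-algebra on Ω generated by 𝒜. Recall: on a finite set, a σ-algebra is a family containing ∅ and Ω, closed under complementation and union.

Start: 𝒜 ∪ {∅, Ω} = { {}, {D}, {E}, {C,D,E}, Ω }.
Pass 1 (4 new):
  {A,B}  = {C,D,E}ᶜ
  {D,E}  = {D} ∪ {E}
  {A,B,C,D}  = {E}ᶜ
  {A,B,C,E}  = {D}ᶜ
  (now 9)
Pass 2 (4 new):
  {A,B,C}  = {D,E}ᶜ
  {A,B,D}  = {A,B} ∪ {D}
  {A,B,E}  = {A,B} ∪ {E}
  {A,B,D,E}  = {A,B} ∪ {D,E}
  (now 13)
Pass 3 adds 3:
  {C}  = {A,B,D,E}ᶜ
  {C,D}  = {A,B,E}ᶜ
  {C,E}  = {A,B,D}ᶜ
  (now 16)
Pass 4 adds nothing — fixpoint reached.

Therefore σ(𝒜) = { {}, {C}, {D}, {E}, {A,B}, {C,D}, {C,E}, {D,E}, {A,B,C}, {A,B,D}, {A,B,E}, {C,D,E}, {A,B,C,D}, {A,B,C,E}, {A,B,D,E}, Ω } (|σ(𝒜)| = 16).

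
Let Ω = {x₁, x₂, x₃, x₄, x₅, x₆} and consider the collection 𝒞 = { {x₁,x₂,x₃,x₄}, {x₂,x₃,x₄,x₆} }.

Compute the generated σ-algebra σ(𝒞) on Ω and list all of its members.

Initial family (4 sets): { {}, {x₁,x₂,x₃,x₄}, {x₂,x₃,x₄,x₆}, Ω }.
Step 1: 3 new —
  {x₁,x₅}  = complement {x₂,x₃,x₄,x₆}
  {x₅,x₆}  = complement {x₁,x₂,x₃,x₄}
  {x₁,x₂,x₃,x₄,x₆}  = {x₂,x₃,x₄,x₆} ∪ {x₁,x₂,x₃,x₄}
  [7 total]
Step 2 (4 new):
  {x₅}  = complement {x₁,x₂,x₃,x₄,x₆}
  {x₁,x₅,x₆}  = {x₅,x₆} ∪ {x₁,x₅}
  {x₁,x₂,x₃,x₄,x₅}  = {x₁,x₅} ∪ {x₁,x₂,x₃,x₄}
  {x₂,x₃,x₄,x₅,x₆}  = {x₅,x₆} ∪ {x₂,x₃,x₄,x₆}
  [11 total]
Step 3 adds 3:
  {x₁}  = complement {x₂,x₃,x₄,x₅,x₆}
  {x₆}  = complement {x₁,x₂,x₃,x₄,x₅}
  {x₂,x₃,x₄}  = complement {x₁,x₅,x₆}
  [14 total]
Step 4 (2 new):
  {x₁,x₆}  = {x₁} ∪ {x₆}
  {x₂,x₃,x₄,x₅}  = {x₂,x₃,x₄} ∪ {x₅}
  [16 total]
Step 5: closed — nothing new.

|σ(𝒞)| = 16.  σ(𝒞) = { {}, {x₁}, {x₅}, {x₆}, {x₁,x₅}, {x₁,x₆}, {x₅,x₆}, {x₁,x₅,x₆}, {x₂,x₃,x₄}, {x₁,x₂,x₃,x₄}, {x₂,x₃,x₄,x₅}, {x₂,x₃,x₄,x₆}, {x₁,x₂,x₃,x₄,x₅}, {x₁,x₂,x₃,x₄,x₆}, {x₂,x₃,x₄,x₅,x₆}, Ω }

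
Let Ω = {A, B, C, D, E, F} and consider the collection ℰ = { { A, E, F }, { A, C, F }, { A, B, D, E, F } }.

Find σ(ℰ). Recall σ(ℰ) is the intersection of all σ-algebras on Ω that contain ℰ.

Seed the family with ℰ together with ∅ and Ω: { {}, { A, C, F }, { A, E, F }, { A, B, D, E, F }, Ω }.
Iteration 1: 4 new —
  { C }  = { A, B, D, E, F }ᶜ
  { B, C, D }  = { A, E, F }ᶜ
  { B, D, E }  = { A, C, F }ᶜ
  { A, C, E, F }  = { A, E, F } ∪ { A, C, F }
Iteration 2: 3 new —
  { B, D }  = { A, C, E, F }ᶜ
  { B, C, D, E }  = { B, C, D } ∪ { B, D, E }
  { A, B, C, D, F }  = { B, C, D } ∪ { A, C, F }
Iteration 3 (2 new):
  { E }  = { A, B, C, D, F }ᶜ
  { A, F }  = { B, C, D, E }ᶜ
Iteration 4 adds 2:
  { C, E }  = { C } ∪ { E }
  { A, B, D, F }  = { A, F } ∪ { B, D }
Iteration 5: closed — nothing new.

|σ(ℰ)| = 16.  σ(ℰ) = { {}, { C }, { E }, { A, F }, { B, D }, { C, E }, { A, C, F }, { A, E, F }, { B, C, D }, { B, D, E }, { A, B, D, F }, { A, C, E, F }, { B, C, D, E }, { A, B, C, D, F }, { A, B, D, E, F }, Ω }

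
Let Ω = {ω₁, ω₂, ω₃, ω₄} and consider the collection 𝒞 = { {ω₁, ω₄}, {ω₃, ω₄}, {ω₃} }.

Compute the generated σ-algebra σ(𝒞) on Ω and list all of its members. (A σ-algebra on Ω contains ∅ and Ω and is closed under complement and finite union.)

|σ(𝒞)| = 16.  σ(𝒞) = { {}, {ω₁}, {ω₂}, {ω₃}, {ω₄}, {ω₁, ω₂}, {ω₁, ω₃}, {ω₁, ω₄}, {ω₂, ω₃}, {ω₂, ω₄}, {ω₃, ω₄}, {ω₁, ω₂, ω₃}, {ω₁, ω₂, ω₄}, {ω₁, ω₃, ω₄}, {ω₂, ω₃, ω₄}, Ω }

Derivation:
Take S₀ = 𝒞 ∪ {∅, Ω} = { {}, {ω₃}, {ω₁, ω₄}, {ω₃, ω₄}, Ω }.
Pass 1: 4 new —
  {ω₁, ω₂}  = {ω₃, ω₄}ᶜ
  {ω₂, ω₃}  = {ω₁, ω₄}ᶜ
  {ω₁, ω₂, ω₄}  = {ω₃}ᶜ
  {ω₁, ω₃, ω₄}  = {ω₃} ∪ {ω₁, ω₄}
Pass 2 (3 new):
  {ω₂}  = {ω₁, ω₃, ω₄}ᶜ
  {ω₁, ω₂, ω₃}  = {ω₁, ω₂} ∪ {ω₃}
  {ω₂, ω₃, ω₄}  = {ω₃, ω₄} ∪ {ω₂, ω₃}
Pass 3 (2 new):
  {ω₁}  = {ω₂, ω₃, ω₄}ᶜ
  {ω₄}  = {ω₁, ω₂, ω₃}ᶜ
Pass 4: 2 new —
  {ω₁, ω₃}  = {ω₃} ∪ {ω₁}
  {ω₂, ω₄}  = {ω₄} ∪ {ω₂}
Pass 5: stable.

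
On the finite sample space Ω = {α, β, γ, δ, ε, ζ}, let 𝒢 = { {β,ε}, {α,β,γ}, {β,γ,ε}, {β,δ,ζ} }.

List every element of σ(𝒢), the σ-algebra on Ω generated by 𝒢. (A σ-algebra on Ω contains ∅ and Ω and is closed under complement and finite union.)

Initial family (6 sets): { {}, {β,ε}, {α,β,γ}, {β,γ,ε}, {β,δ,ζ}, Ω }.
Iteration 1. New:
  {α,γ,ε}  = {β,δ,ζ}ᶜ
  {α,δ,ζ}  = {β,γ,ε}ᶜ
  {δ,ε,ζ}  = {α,β,γ}ᶜ
  {α,β,γ,ε}  = {β,ε} ∪ {α,β,γ}
  {α,γ,δ,ζ}  = {β,ε}ᶜ
  {β,δ,ε,ζ}  = {β,δ,ζ} ∪ {β,ε}
  {α,β,γ,δ,ζ}  = {β,δ,ζ} ∪ {α,β,γ}
  {β,γ,δ,ε,ζ}  = {β,δ,ζ} ∪ {β,γ,ε}
  [14 total]
Iteration 2 adds 8:
  {α}  = {β,γ,δ,ε,ζ}ᶜ
  {ε}  = {α,β,γ,δ,ζ}ᶜ
  {α,γ}  = {β,δ,ε,ζ}ᶜ
  {δ,ζ}  = {α,β,γ,ε}ᶜ
  {α,β,δ,ζ}  = {β,δ,ζ} ∪ {α,δ,ζ}
  {α,δ,ε,ζ}  = {α,δ,ζ} ∪ {δ,ε,ζ}
  {α,β,δ,ε,ζ}  = {β,ε} ∪ {α,δ,ζ}
  {α,γ,δ,ε,ζ}  = {α,γ,ε} ∪ {α,δ,ζ}
  [22 total]
Iteration 3: 6 new —
  {β}  = {α,γ,δ,ε,ζ}ᶜ
  {γ}  = {α,β,δ,ε,ζ}ᶜ
  {α,ε}  = {ε} ∪ {α}
  {β,γ}  = {α,δ,ε,ζ}ᶜ
  {γ,ε}  = {α,β,δ,ζ}ᶜ
  {α,β,ε}  = {β,ε} ∪ {α}
  [28 total]
Iteration 4: +4 →
  {α,β}  = {β} ∪ {α}
  {γ,δ,ζ}  = {α,β,ε}ᶜ
  {β,γ,δ,ζ}  = {α,ε}ᶜ
  {γ,δ,ε,ζ}  = {γ} ∪ {δ,ε,ζ}
  [32 total]
After Iteration 5 the family is unchanged; done.

|σ(𝒢)| = 32.  σ(𝒢) = { {}, {α}, {β}, {γ}, {ε}, {α,β}, {α,γ}, {α,ε}, {β,γ}, {β,ε}, {γ,ε}, {δ,ζ}, {α,β,γ}, {α,β,ε}, {α,γ,ε}, {α,δ,ζ}, {β,γ,ε}, {β,δ,ζ}, {γ,δ,ζ}, {δ,ε,ζ}, {α,β,γ,ε}, {α,β,δ,ζ}, {α,γ,δ,ζ}, {α,δ,ε,ζ}, {β,γ,δ,ζ}, {β,δ,ε,ζ}, {γ,δ,ε,ζ}, {α,β,γ,δ,ζ}, {α,β,δ,ε,ζ}, {α,γ,δ,ε,ζ}, {β,γ,δ,ε,ζ}, Ω }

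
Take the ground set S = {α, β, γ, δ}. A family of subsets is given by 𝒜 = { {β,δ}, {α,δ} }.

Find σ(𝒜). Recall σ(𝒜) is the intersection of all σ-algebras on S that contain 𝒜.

Seed the family with 𝒜 together with ∅ and S: { {}, {α,δ}, {β,δ}, S }.
Step 1. New:
  {α,γ}  = {β,δ}ᶜ
  {β,γ}  = {α,δ}ᶜ
  {α,β,δ}  = {β,δ} ∪ {α,δ}
  — 7 sets.
Step 2 (4 new):
  {γ}  = {α,β,δ}ᶜ
  {α,β,γ}  = {β,γ} ∪ {α,γ}
  {α,γ,δ}  = {α,δ} ∪ {α,γ}
  {β,γ,δ}  = {β,γ} ∪ {β,δ}
  — 11 sets.
Step 3. New:
  {α}  = {β,γ,δ}ᶜ
  {β}  = {α,γ,δ}ᶜ
  {δ}  = {α,β,γ}ᶜ
  — 14 sets.
Step 4: +2 →
  {α,β}  = {β} ∪ {α}
  {γ,δ}  = {γ} ∪ {δ}
  — 16 sets.
Step 5: already closed under ᶜ and ∪.

|σ(𝒜)| = 16.  σ(𝒜) = { {}, {α}, {β}, {γ}, {δ}, {α,β}, {α,γ}, {α,δ}, {β,γ}, {β,δ}, {γ,δ}, {α,β,γ}, {α,β,δ}, {α,γ,δ}, {β,γ,δ}, S }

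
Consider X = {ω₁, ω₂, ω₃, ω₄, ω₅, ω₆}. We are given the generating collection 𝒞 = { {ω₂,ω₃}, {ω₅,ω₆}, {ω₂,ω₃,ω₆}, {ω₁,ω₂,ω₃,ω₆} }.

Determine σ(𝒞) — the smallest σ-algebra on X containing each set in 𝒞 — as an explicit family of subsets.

Seed the family with 𝒞 together with ∅ and X: { ∅, {ω₂,ω₃}, {ω₅,ω₆}, {ω₂,ω₃,ω₆}, {ω₁,ω₂,ω₃,ω₆}, X }.
Iteration 1. New:
  {ω₄,ω₅}  = ᶜ of {ω₁,ω₂,ω₃,ω₆}
  {ω₁,ω₄,ω₅}  = ᶜ of {ω₂,ω₃,ω₆}
  {ω₁,ω₂,ω₃,ω₄}  = ᶜ of {ω₅,ω₆}
  {ω₁,ω₄,ω₅,ω₆}  = ᶜ of {ω₂,ω₃}
  {ω₂,ω₃,ω₅,ω₆}  = {ω₂,ω₃} ∪ {ω₅,ω₆}
  {ω₁,ω₂,ω₃,ω₅,ω₆}  = {ω₅,ω₆} ∪ {ω₁,ω₂,ω₃,ω₆}
  — 12 sets.
Iteration 2. New:
  {ω₄}  = ᶜ of {ω₁,ω₂,ω₃,ω₅,ω₆}
  {ω₁,ω₄}  = ᶜ of {ω₂,ω₃,ω₅,ω₆}
  {ω₄,ω₅,ω₆}  = {ω₅,ω₆} ∪ {ω₄,ω₅}
  {ω₂,ω₃,ω₄,ω₅}  = {ω₄,ω₅} ∪ {ω₂,ω₃}
  {ω₁,ω₂,ω₃,ω₄,ω₅}  = {ω₁,ω₄,ω₅} ∪ {ω₂,ω₃}
  {ω₁,ω₂,ω₃,ω₄,ω₆}  = {ω₂,ω₃,ω₆} ∪ {ω₁,ω₂,ω₃,ω₄}
  {ω₂,ω₃,ω₄,ω₅,ω₆}  = {ω₂,ω₃,ω₆} ∪ {ω₄,ω₅}
  — 19 sets.
Iteration 3: +7 →
  {ω₁}  = ᶜ of {ω₂,ω₃,ω₄,ω₅,ω₆}
  {ω₅}  = ᶜ of {ω₁,ω₂,ω₃,ω₄,ω₆}
  {ω₆}  = ᶜ of {ω₁,ω₂,ω₃,ω₄,ω₅}
  {ω₁,ω₆}  = ᶜ of {ω₂,ω₃,ω₄,ω₅}
  {ω₁,ω₂,ω₃}  = ᶜ of {ω₄,ω₅,ω₆}
  {ω₂,ω₃,ω₄}  = {ω₂,ω₃} ∪ {ω₄}
  {ω₂,ω₃,ω₄,ω₆}  = {ω₂,ω₃,ω₆} ∪ {ω₄}
  — 26 sets.
Iteration 4: 6 new —
  {ω₁,ω₅}  = ᶜ of {ω₂,ω₃,ω₄,ω₆}
  {ω₄,ω₆}  = {ω₆} ∪ {ω₄}
  {ω₁,ω₄,ω₆}  = {ω₁,ω₆} ∪ {ω₁,ω₄}
  {ω₁,ω₅,ω₆}  = ᶜ of {ω₂,ω₃,ω₄}
  {ω₂,ω₃,ω₅}  = {ω₅} ∪ {ω₂,ω₃}
  {ω₁,ω₂,ω₃,ω₅}  = {ω₁,ω₂,ω₃} ∪ {ω₅}
  — 32 sets.
Iteration 5: stable.

Hence σ(𝒞) has 32 members: { ∅, {ω₁}, {ω₄}, {ω₅}, {ω₆}, {ω₁,ω₄}, {ω₁,ω₅}, {ω₁,ω₆}, {ω₂,ω₃}, {ω₄,ω₅}, {ω₄,ω₆}, {ω₅,ω₆}, {ω₁,ω₂,ω₃}, {ω₁,ω₄,ω₅}, {ω₁,ω₄,ω₆}, {ω₁,ω₅,ω₆}, {ω₂,ω₃,ω₄}, {ω₂,ω₃,ω₅}, {ω₂,ω₃,ω₆}, {ω₄,ω₅,ω₆}, {ω₁,ω₂,ω₃,ω₄}, {ω₁,ω₂,ω₃,ω₅}, {ω₁,ω₂,ω₃,ω₆}, {ω₁,ω₄,ω₅,ω₆}, {ω₂,ω₃,ω₄,ω₅}, {ω₂,ω₃,ω₄,ω₆}, {ω₂,ω₃,ω₅,ω₆}, {ω₁,ω₂,ω₃,ω₄,ω₅}, {ω₁,ω₂,ω₃,ω₄,ω₆}, {ω₁,ω₂,ω₃,ω₅,ω₆}, {ω₂,ω₃,ω₄,ω₅,ω₆}, X }.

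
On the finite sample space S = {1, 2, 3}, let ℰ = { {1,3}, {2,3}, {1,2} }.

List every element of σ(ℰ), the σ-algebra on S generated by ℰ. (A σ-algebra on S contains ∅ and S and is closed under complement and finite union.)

Begin from { ∅, {1,2}, {1,3}, {2,3}, S } (that is, ℰ plus ∅ and S).
Iteration 1: +3 →
  {1}  = {2,3}ᶜ
  {2}  = {1,3}ᶜ
  {3}  = {1,2}ᶜ
  (now 8)
Iteration 2: already closed under ᶜ and ∪.

|σ(ℰ)| = 8.  σ(ℰ) = { ∅, {1}, {2}, {3}, {1,2}, {1,3}, {2,3}, S }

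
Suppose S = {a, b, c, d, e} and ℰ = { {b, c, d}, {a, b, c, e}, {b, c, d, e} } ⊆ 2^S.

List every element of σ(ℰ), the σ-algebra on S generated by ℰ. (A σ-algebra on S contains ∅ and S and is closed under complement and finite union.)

σ(ℰ) = { {}, {a}, {d}, {e}, {a, d}, {a, e}, {b, c}, {d, e}, {a, b, c}, {a, d, e}, {b, c, d}, {b, c, e}, {a, b, c, d}, {a, b, c, e}, {b, c, d, e}, S }

Derivation:
Seed the family with ℰ together with ∅ and S: { {}, {b, c, d}, {a, b, c, e}, {b, c, d, e}, S }.
Round 1: +3 →
  {a}  = S∖{b, c, d, e}
  {d}  = S∖{a, b, c, e}
  {a, e}  = S∖{b, c, d}
Round 2: +3 →
  {a, d}  = {d} ∪ {a}
  {a, d, e}  = {d} ∪ {a, e}
  {a, b, c, d}  = {a} ∪ {b, c, d}
Round 3. New:
  {e}  = S∖{a, b, c, d}
  {b, c}  = S∖{a, d, e}
  {b, c, e}  = S∖{a, d}
Round 4 adds 2:
  {d, e}  = {d} ∪ {e}
  {a, b, c}  = {b, c} ∪ {a}
Round 5: no new sets; the family is a σ-algebra.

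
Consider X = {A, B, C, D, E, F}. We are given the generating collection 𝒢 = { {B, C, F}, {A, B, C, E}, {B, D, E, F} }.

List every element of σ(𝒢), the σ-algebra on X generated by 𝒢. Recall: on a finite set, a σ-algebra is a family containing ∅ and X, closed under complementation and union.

σ(𝒢) = { ∅, {A}, {B}, {C}, {D}, {E}, {F}, {A, B}, {A, C}, {A, D}, {A, E}, {A, F}, {B, C}, {B, D}, {B, E}, {B, F}, {C, D}, {C, E}, {C, F}, {D, E}, {D, F}, {E, F}, {A, B, C}, {A, B, D}, {A, B, E}, {A, B, F}, {A, C, D}, {A, C, E}, {A, C, F}, {A, D, E}, {A, D, F}, {A, E, F}, {B, C, D}, {B, C, E}, {B, C, F}, {B, D, E}, {B, D, F}, {B, E, F}, {C, D, E}, {C, D, F}, {C, E, F}, {D, E, F}, {A, B, C, D}, {A, B, C, E}, {A, B, C, F}, {A, B, D, E}, {A, B, D, F}, {A, B, E, F}, {A, C, D, E}, {A, C, D, F}, {A, C, E, F}, {A, D, E, F}, {B, C, D, E}, {B, C, D, F}, {B, C, E, F}, {B, D, E, F}, {C, D, E, F}, {A, B, C, D, E}, {A, B, C, D, F}, {A, B, C, E, F}, {A, B, D, E, F}, {A, C, D, E, F}, {B, C, D, E, F}, X }

Derivation:
Initial family (5 sets): { ∅, {B, C, F}, {A, B, C, E}, {B, D, E, F}, X }.
Iteration 1. New:
  {A, C}  = complement {B, D, E, F}
  {D, F}  = complement {A, B, C, E}
  {A, D, E}  = complement {B, C, F}
  {A, B, C, E, F}  = {B, C, F} ∪ {A, B, C, E}
  {B, C, D, E, F}  = {B, D, E, F} ∪ {B, C, F}
  [10 total]
Iteration 2: +9 →
  {A}  = complement {B, C, D, E, F}
  {D}  = complement {A, B, C, E, F}
  {A, B, C, F}  = {B, C, F} ∪ {A, C}
  {A, C, D, E}  = {A, D, E} ∪ {A, C}
  {A, C, D, F}  = {A, C} ∪ {D, F}
  {A, D, E, F}  = {A, D, E} ∪ {D, F}
  {B, C, D, F}  = {B, C, F} ∪ {D, F}
  {A, B, C, D, E}  = {A, D, E} ∪ {A, B, C, E}
  {A, B, D, E, F}  = {A, D, E} ∪ {B, D, E, F}
  [19 total]
Iteration 3: +12 →
  {C}  = complement {A, B, D, E, F}
  {F}  = complement {A, B, C, D, E}
  {A, D}  = {D} ∪ {A}
  {A, E}  = complement {B, C, D, F}
  {B, C}  = complement {A, D, E, F}
  {B, E}  = complement {A, C, D, F}
  {B, F}  = complement {A, C, D, E}
  {D, E}  = complement {A, B, C, F}
  {A, C, D}  = {A, C} ∪ {D}
  {A, D, F}  = {D, F} ∪ {A}
  {A, B, C, D, F}  = {A, C} ∪ {B, C, D, F}
  {A, C, D, E, F}  = {A, D, E, F} ∪ {A, C, D, E}
  [31 total]
Iteration 4 (25 new):
  {B}  = complement {A, C, D, E, F}
  {E}  = complement {A, B, C, D, F}
  {A, F}  = {A} ∪ {F}
  {C, D}  = {C} ∪ {D}
  {C, F}  = {F} ∪ {C}
  {A, B, C}  = {A} ∪ {B, C}
  {A, B, E}  = {B, E} ∪ {A}
  {A, B, F}  = {A} ∪ {B, F}
  {A, C, E}  = {C} ∪ {A, E}
  {A, C, F}  = {F} ∪ {A, C}
  {A, E, F}  = {F} ∪ {A, E}
  {B, C, D}  = {B, C} ∪ {D}
  {B, C, E}  = complement {A, D, F}
  {B, D, E}  = {B, E} ∪ {D, E}
  {B, D, F}  = {B, F} ∪ {D}
  {B, E, F}  = complement {A, C, D}
  {C, D, E}  = {D, E} ∪ {C}
  {C, D, F}  = {C} ∪ {D, F}
  {D, E, F}  = {F} ∪ {D, E}
  {A, B, C, D}  = {A, C, D} ∪ {B, C}
  {A, B, D, E}  = {A, D, E} ∪ {B, E}
  {A, B, D, F}  = {B, F} ∪ {A, D, F}
  {A, B, E, F}  = {B, F} ∪ {A, E}
  {B, C, D, E}  = {D, E} ∪ {B, C}
  {B, C, E, F}  = complement {A, D}
  [56 total]
Iteration 5: 8 new —
  {A, B}  = {B} ∪ {A}
  {B, D}  = {B} ∪ {D}
  {C, E}  = complement {A, B, D, F}
  {E, F}  = complement {A, B, C, D}
  {A, B, D}  = {B} ∪ {A, D}
  {C, E, F}  = {C, F} ∪ {E}
  {A, C, E, F}  = {A, C, F} ∪ {A, C, E}
  {C, D, E, F}  = {C, D} ∪ {D, E, F}
  [64 total]
Iteration 6 adds nothing — fixpoint reached.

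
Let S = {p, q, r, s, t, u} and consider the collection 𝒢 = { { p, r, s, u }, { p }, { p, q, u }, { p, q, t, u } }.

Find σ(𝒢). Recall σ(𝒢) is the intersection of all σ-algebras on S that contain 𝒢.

Begin from { {}, { p }, { p, q, u }, { p, q, t, u }, { p, r, s, u }, S } (that is, 𝒢 plus ∅ and S).
Step 1. New:
  { q, t }  = complement { p, r, s, u }
  { r, s }  = complement { p, q, t, u }
  { r, s, t }  = complement { p, q, u }
  { p, q, r, s, u }  = { p, r, s, u } ∪ { p, q, u }
  { q, r, s, t, u }  = complement { p }
Step 2 adds 6:
  { t }  = complement { p, q, r, s, u }
  { p, q, t }  = { q, t } ∪ { p }
  { p, r, s }  = { r, s } ∪ { p }
  { p, r, s, t }  = { r, s, t } ∪ { p }
  { q, r, s, t }  = { q, t } ∪ { r, s, t }
  { p, r, s, t, u }  = { r, s, t } ∪ { p, r, s, u }
Step 3. New:
  { q }  = complement { p, r, s, t, u }
  { p, t }  = { t } ∪ { p }
  { p, u }  = complement { q, r, s, t }
  { q, u }  = complement { p, r, s, t }
  { q, t, u }  = complement { p, r, s }
  { r, s, u }  = complement { p, q, t }
  { p, q, r, s, t }  = { q, t } ∪ { p, r, s }
Step 4 adds 7:
  { u }  = complement { p, q, r, s, t }
  { p, q }  = { q } ∪ { p }
  { p, t, u }  = { p, u } ∪ { t }
  { q, r, s }  = { r, s } ∪ { q }
  { p, q, r, s }  = { q } ∪ { p, r, s }
  { q, r, s, u }  = complement { p, t }
  { r, s, t, u }  = { r, s, t } ∪ { r, s, u }
Step 5: +1 →
  { t, u }  = complement { p, q, r, s }
Step 6 adds nothing — fixpoint reached.

Hence σ(𝒢) has 32 members: { {}, { p }, { q }, { t }, { u }, { p, q }, { p, t }, { p, u }, { q, t }, { q, u }, { r, s }, { t, u }, { p, q, t }, { p, q, u }, { p, r, s }, { p, t, u }, { q, r, s }, { q, t, u }, { r, s, t }, { r, s, u }, { p, q, r, s }, { p, q, t, u }, { p, r, s, t }, { p, r, s, u }, { q, r, s, t }, { q, r, s, u }, { r, s, t, u }, { p, q, r, s, t }, { p, q, r, s, u }, { p, r, s, t, u }, { q, r, s, t, u }, S }.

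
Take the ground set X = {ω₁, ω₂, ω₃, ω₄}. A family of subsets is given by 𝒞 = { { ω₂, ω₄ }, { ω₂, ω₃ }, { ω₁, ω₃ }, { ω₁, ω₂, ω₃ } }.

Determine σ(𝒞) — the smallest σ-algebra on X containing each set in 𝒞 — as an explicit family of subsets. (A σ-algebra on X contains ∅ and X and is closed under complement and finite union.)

σ(𝒞) (16 sets): { {  }, { ω₁ }, { ω₂ }, { ω₃ }, { ω₄ }, { ω₁, ω₂ }, { ω₁, ω₃ }, { ω₁, ω₄ }, { ω₂, ω₃ }, { ω₂, ω₄ }, { ω₃, ω₄ }, { ω₁, ω₂, ω₃ }, { ω₁, ω₂, ω₄ }, { ω₁, ω₃, ω₄ }, { ω₂, ω₃, ω₄ }, X }

Check:
Initial family (6 sets): { {  }, { ω₁, ω₃ }, { ω₂, ω₃ }, { ω₂, ω₄ }, { ω₁, ω₂, ω₃ }, X }.
Step 1. New:
  { ω₄ }  = { ω₁, ω₂, ω₃ }ᶜ
  { ω₁, ω₄ }  = { ω₂, ω₃ }ᶜ
  { ω₂, ω₃, ω₄ }  = { ω₂, ω₃ } ∪ { ω₂, ω₄ }
  |family| = 9
Step 2. New:
  { ω₁ }  = { ω₂, ω₃, ω₄ }ᶜ
  { ω₁, ω₂, ω₄ }  = { ω₁, ω₄ } ∪ { ω₂, ω₄ }
  { ω₁, ω₃, ω₄ }  = { ω₁, ω₄ } ∪ { ω₁, ω₃ }
  |family| = 12
Step 3 adds 2:
  { ω₂ }  = { ω₁, ω₃, ω₄ }ᶜ
  { ω₃ }  = { ω₁, ω₂, ω₄ }ᶜ
  |family| = 14
Step 4 (2 new):
  { ω₁, ω₂ }  = { ω₂ } ∪ { ω₁ }
  { ω₃, ω₄ }  = { ω₃ } ∪ { ω₄ }
  |family| = 16
Step 5: stable.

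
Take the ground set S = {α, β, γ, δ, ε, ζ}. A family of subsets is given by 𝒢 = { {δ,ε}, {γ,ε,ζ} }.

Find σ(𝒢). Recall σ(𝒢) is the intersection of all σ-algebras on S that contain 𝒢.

Take S₀ = 𝒢 ∪ {∅, S} = { {}, {δ,ε}, {γ,ε,ζ}, S }.
Step 1. New:
  {α,β,δ}  = complement {γ,ε,ζ}
  {α,β,γ,ζ}  = complement {δ,ε}
  {γ,δ,ε,ζ}  = {δ,ε} ∪ {γ,ε,ζ}
  [7 total]
Step 2 adds 4:
  {α,β}  = complement {γ,δ,ε,ζ}
  {α,β,δ,ε}  = {δ,ε} ∪ {α,β,δ}
  {α,β,γ,δ,ζ}  = {α,β,δ} ∪ {α,β,γ,ζ}
  {α,β,γ,ε,ζ}  = {γ,ε,ζ} ∪ {α,β,γ,ζ}
  [11 total]
Step 3. New:
  {δ}  = complement {α,β,γ,ε,ζ}
  {ε}  = complement {α,β,γ,δ,ζ}
  {γ,ζ}  = complement {α,β,δ,ε}
  [14 total]
Step 4: +2 →
  {α,β,ε}  = {α,β} ∪ {ε}
  {γ,δ,ζ}  = {γ,ζ} ∪ {δ}
  [16 total]
Step 5: closed — nothing new.

Therefore σ(𝒢) = { {}, {δ}, {ε}, {α,β}, {γ,ζ}, {δ,ε}, {α,β,δ}, {α,β,ε}, {γ,δ,ζ}, {γ,ε,ζ}, {α,β,γ,ζ}, {α,β,δ,ε}, {γ,δ,ε,ζ}, {α,β,γ,δ,ζ}, {α,β,γ,ε,ζ}, S } (|σ(𝒢)| = 16).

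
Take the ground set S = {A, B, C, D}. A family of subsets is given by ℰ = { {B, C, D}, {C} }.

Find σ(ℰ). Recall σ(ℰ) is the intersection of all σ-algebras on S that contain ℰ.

|σ(ℰ)| = 8.  σ(ℰ) = { ∅, {A}, {C}, {A, C}, {B, D}, {A, B, D}, {B, C, D}, S }

Derivation:
Seed the family with ℰ together with ∅ and S: { ∅, {C}, {B, C, D}, S }.
Iteration 1. New:
  {A}  = S∖{B, C, D}
  {A, B, D}  = S∖{C}
  |family| = 6
Iteration 2. New:
  {A, C}  = {C} ∪ {A}
  |family| = 7
Iteration 3: 1 new —
  {B, D}  = S∖{A, C}
  |family| = 8
Iteration 4: stable.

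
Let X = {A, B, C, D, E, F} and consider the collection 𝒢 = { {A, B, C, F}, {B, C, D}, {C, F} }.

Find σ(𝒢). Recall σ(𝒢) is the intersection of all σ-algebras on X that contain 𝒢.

|σ(𝒢)| = 64.  σ(𝒢) = { {}, {A}, {B}, {C}, {D}, {E}, {F}, {A, B}, {A, C}, {A, D}, {A, E}, {A, F}, {B, C}, {B, D}, {B, E}, {B, F}, {C, D}, {C, E}, {C, F}, {D, E}, {D, F}, {E, F}, {A, B, C}, {A, B, D}, {A, B, E}, {A, B, F}, {A, C, D}, {A, C, E}, {A, C, F}, {A, D, E}, {A, D, F}, {A, E, F}, {B, C, D}, {B, C, E}, {B, C, F}, {B, D, E}, {B, D, F}, {B, E, F}, {C, D, E}, {C, D, F}, {C, E, F}, {D, E, F}, {A, B, C, D}, {A, B, C, E}, {A, B, C, F}, {A, B, D, E}, {A, B, D, F}, {A, B, E, F}, {A, C, D, E}, {A, C, D, F}, {A, C, E, F}, {A, D, E, F}, {B, C, D, E}, {B, C, D, F}, {B, C, E, F}, {B, D, E, F}, {C, D, E, F}, {A, B, C, D, E}, {A, B, C, D, F}, {A, B, C, E, F}, {A, B, D, E, F}, {A, C, D, E, F}, {B, C, D, E, F}, X }

Derivation:
Take S₀ = 𝒢 ∪ {∅, X} = { {}, {C, F}, {B, C, D}, {A, B, C, F}, X }.
Round 1: 5 new —
  {D, E}  = complement {A, B, C, F}
  {A, E, F}  = complement {B, C, D}
  {A, B, D, E}  = complement {C, F}
  {B, C, D, F}  = {B, C, D} ∪ {C, F}
  {A, B, C, D, F}  = {B, C, D} ∪ {A, B, C, F}
  — 10 sets.
Round 2 adds 10:
  {E}  = complement {A, B, C, D, F}
  {A, E}  = complement {B, C, D, F}
  {A, C, E, F}  = {A, E, F} ∪ {C, F}
  {A, D, E, F}  = {D, E} ∪ {A, E, F}
  {B, C, D, E}  = {B, C, D} ∪ {D, E}
  {C, D, E, F}  = {D, E} ∪ {C, F}
  {A, B, C, D, E}  = {B, C, D} ∪ {A, B, D, E}
  {A, B, C, E, F}  = {A, B, C, F} ∪ {A, E, F}
  {A, B, D, E, F}  = {A, B, D, E} ∪ {A, E, F}
  {B, C, D, E, F}  = {D, E} ∪ {B, C, D, F}
  — 20 sets.
Round 3: 11 new —
  {A}  = complement {B, C, D, E, F}
  {C}  = complement {A, B, D, E, F}
  {D}  = complement {A, B, C, E, F}
  {F}  = complement {A, B, C, D, E}
  {A, B}  = complement {C, D, E, F}
  {A, F}  = complement {B, C, D, E}
  {B, C}  = complement {A, D, E, F}
  {B, D}  = complement {A, C, E, F}
  {A, D, E}  = {D, E} ∪ {A, E}
  {C, E, F}  = {E} ∪ {C, F}
  {A, C, D, E, F}  = {A, D, E, F} ∪ {A, C, E, F}
  — 31 sets.
Round 4: +27 →
  {B}  = complement {A, C, D, E, F}
  {A, C}  = {A} ∪ {C}
  {A, D}  = {A} ∪ {D}
  {C, D}  = {C} ∪ {D}
  {C, E}  = {E} ∪ {C}
  {D, F}  = {F} ∪ {D}
  {E, F}  = {F} ∪ {E}
  {A, B, C}  = {A, B} ∪ {C}
  {A, B, D}  = complement {C, E, F}
  {A, B, E}  = {A, B} ∪ {E}
  {A, B, F}  = {A, B} ∪ {A, F}
  {A, C, E}  = {C} ∪ {A, E}
  {A, C, F}  = {A} ∪ {C, F}
  {A, D, F}  = {A, F} ∪ {D}
  {B, C, E}  = {E} ∪ {B, C}
  {B, C, F}  = complement {A, D, E}
  {B, D, E}  = {E} ∪ {B, D}
  {B, D, F}  = {F} ∪ {B, D}
  {C, D, E}  = {D, E} ∪ {C}
  {C, D, F}  = {C, F} ∪ {D}
  {D, E, F}  = {F} ∪ {D, E}
  {A, B, C, D}  = {A, B} ∪ {B, C, D}
  {A, B, C, E}  = {B, C} ∪ {A, E}
  {A, B, D, F}  = {A, F} ∪ {B, D}
  {A, B, E, F}  = {A, B} ∪ {A, E, F}
  {A, C, D, E}  = {A, D, E} ∪ {C}
  {B, C, E, F}  = {B, C} ∪ {C, E, F}
  — 58 sets.
Round 5 adds 6:
  {B, E}  = {B} ∪ {E}
  {B, F}  = complement {A, C, D, E}
  {A, C, D}  = {C, D} ∪ {A, C}
  {B, E, F}  = {B} ∪ {E, F}
  {A, C, D, F}  = {C, D} ∪ {A, C, F}
  {B, D, E, F}  = complement {A, C}
  — 64 sets.
Round 6 adds nothing — fixpoint reached.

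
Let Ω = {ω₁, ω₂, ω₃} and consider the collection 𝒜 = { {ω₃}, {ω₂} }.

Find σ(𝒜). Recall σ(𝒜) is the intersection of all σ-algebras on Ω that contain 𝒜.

σ(𝒜) = { {}, {ω₁}, {ω₂}, {ω₃}, {ω₁, ω₂}, {ω₁, ω₃}, {ω₂, ω₃}, Ω }

Derivation:
Initial family (4 sets): { {}, {ω₂}, {ω₃}, Ω }.
Pass 1 (3 new):
  {ω₁, ω₂}  = complement {ω₃}
  {ω₁, ω₃}  = complement {ω₂}
  {ω₂, ω₃}  = {ω₃} ∪ {ω₂}
Pass 2 (1 new):
  {ω₁}  = complement {ω₂, ω₃}
Pass 3: stable.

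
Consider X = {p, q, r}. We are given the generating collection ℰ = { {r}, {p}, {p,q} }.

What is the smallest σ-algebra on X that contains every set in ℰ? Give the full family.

|σ(ℰ)| = 8.  σ(ℰ) = { {}, {p}, {q}, {r}, {p,q}, {p,r}, {q,r}, X }

Derivation:
Begin from { {}, {p}, {r}, {p,q}, X } (that is, ℰ plus ∅ and X).
Round 1: +2 →
  {p,r}  = {r} ∪ {p}
  {q,r}  = {p}ᶜ
  [7 total]
Round 2: +1 →
  {q}  = {p,r}ᶜ
  [8 total]
Round 3: closed — nothing new.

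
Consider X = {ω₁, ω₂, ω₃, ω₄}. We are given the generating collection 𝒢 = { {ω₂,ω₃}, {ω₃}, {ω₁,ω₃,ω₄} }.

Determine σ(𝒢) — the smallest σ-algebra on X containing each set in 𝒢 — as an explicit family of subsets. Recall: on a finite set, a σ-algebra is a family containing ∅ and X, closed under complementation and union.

Start: 𝒢 ∪ {∅, X} = { {}, {ω₃}, {ω₂,ω₃}, {ω₁,ω₃,ω₄}, X }.
Round 1. New:
  {ω₂}  = ᶜ of {ω₁,ω₃,ω₄}
  {ω₁,ω₄}  = ᶜ of {ω₂,ω₃}
  {ω₁,ω₂,ω₄}  = ᶜ of {ω₃}
  — 8 sets.
Round 2: already closed under ᶜ and ∪.

Therefore σ(𝒢) = { {}, {ω₂}, {ω₃}, {ω₁,ω₄}, {ω₂,ω₃}, {ω₁,ω₂,ω₄}, {ω₁,ω₃,ω₄}, X } (|σ(𝒢)| = 8).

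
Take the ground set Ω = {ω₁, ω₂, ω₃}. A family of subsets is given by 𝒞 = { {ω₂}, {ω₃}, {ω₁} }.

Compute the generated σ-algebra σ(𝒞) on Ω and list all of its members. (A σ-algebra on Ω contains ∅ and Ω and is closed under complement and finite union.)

σ(𝒞) (8 sets): { {}, {ω₁}, {ω₂}, {ω₃}, {ω₁, ω₂}, {ω₁, ω₃}, {ω₂, ω₃}, Ω }

Trace:
Begin from { {}, {ω₁}, {ω₂}, {ω₃}, Ω } (that is, 𝒞 plus ∅ and Ω).
Pass 1. New:
  {ω₁, ω₂}  = ᶜ of {ω₃}
  {ω₁, ω₃}  = ᶜ of {ω₂}
  {ω₂, ω₃}  = ᶜ of {ω₁}
Pass 2: already closed under ᶜ and ∪.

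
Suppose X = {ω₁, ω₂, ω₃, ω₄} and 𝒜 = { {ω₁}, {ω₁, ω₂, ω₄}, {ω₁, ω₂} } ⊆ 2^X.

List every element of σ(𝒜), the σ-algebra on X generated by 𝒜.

σ(𝒜) = { {}, {ω₁}, {ω₂}, {ω₃}, {ω₄}, {ω₁, ω₂}, {ω₁, ω₃}, {ω₁, ω₄}, {ω₂, ω₃}, {ω₂, ω₄}, {ω₃, ω₄}, {ω₁, ω₂, ω₃}, {ω₁, ω₂, ω₄}, {ω₁, ω₃, ω₄}, {ω₂, ω₃, ω₄}, X }

Check:
Seed the family with 𝒜 together with ∅ and X: { {}, {ω₁}, {ω₁, ω₂}, {ω₁, ω₂, ω₄}, X }.
Round 1 (3 new):
  {ω₃}  = complement {ω₁, ω₂, ω₄}
  {ω₃, ω₄}  = complement {ω₁, ω₂}
  {ω₂, ω₃, ω₄}  = complement {ω₁}
  |family| = 8
Round 2. New:
  {ω₁, ω₃}  = {ω₃} ∪ {ω₁}
  {ω₁, ω₂, ω₃}  = {ω₃} ∪ {ω₁, ω₂}
  {ω₁, ω₃, ω₄}  = {ω₃, ω₄} ∪ {ω₁}
  |family| = 11
Round 3. New:
  {ω₂}  = complement {ω₁, ω₃, ω₄}
  {ω₄}  = complement {ω₁, ω₂, ω₃}
  {ω₂, ω₄}  = complement {ω₁, ω₃}
  |family| = 14
Round 4: 2 new —
  {ω₁, ω₄}  = {ω₄} ∪ {ω₁}
  {ω₂, ω₃}  = {ω₃} ∪ {ω₂}
  |family| = 16
Round 5: stable.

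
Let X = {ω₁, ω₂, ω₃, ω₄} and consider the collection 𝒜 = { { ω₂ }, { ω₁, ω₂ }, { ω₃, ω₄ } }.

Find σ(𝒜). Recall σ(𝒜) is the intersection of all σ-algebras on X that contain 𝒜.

Answer: σ(𝒜) = { ∅, { ω₁ }, { ω₂ }, { ω₁, ω₂ }, { ω₃, ω₄ }, { ω₁, ω₃, ω₄ }, { ω₂, ω₃, ω₄ }, X }

Check:
Begin from { ∅, { ω₂ }, { ω₁, ω₂ }, { ω₃, ω₄ }, X } (that is, 𝒜 plus ∅ and X).
Pass 1: +2 →
  { ω₁, ω₃, ω₄ }  = ᶜ of { ω₂ }
  { ω₂, ω₃, ω₄ }  = { ω₃, ω₄ } ∪ { ω₂ }
  (now 7)
Pass 2: 1 new —
  { ω₁ }  = ᶜ of { ω₂, ω₃, ω₄ }
  (now 8)
Pass 3: closed — nothing new.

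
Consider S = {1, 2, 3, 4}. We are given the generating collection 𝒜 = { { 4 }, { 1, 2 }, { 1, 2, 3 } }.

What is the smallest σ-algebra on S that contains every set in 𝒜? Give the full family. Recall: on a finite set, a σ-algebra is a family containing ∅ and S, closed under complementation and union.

Seed the family with 𝒜 together with ∅ and S: { {  }, { 4 }, { 1, 2 }, { 1, 2, 3 }, S }.
Pass 1: 2 new —
  { 3, 4 }  = S∖{ 1, 2 }
  { 1, 2, 4 }  = { 1, 2 } ∪ { 4 }
  (now 7)
Pass 2: 1 new —
  { 3 }  = S∖{ 1, 2, 4 }
  (now 8)
Pass 3: no new sets; the family is a σ-algebra.

σ(𝒜) = { {  }, { 3 }, { 4 }, { 1, 2 }, { 3, 4 }, { 1, 2, 3 }, { 1, 2, 4 }, S }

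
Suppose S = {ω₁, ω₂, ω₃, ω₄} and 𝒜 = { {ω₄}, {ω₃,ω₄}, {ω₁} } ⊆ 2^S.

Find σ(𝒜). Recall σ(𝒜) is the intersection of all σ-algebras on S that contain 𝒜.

Answer: σ(𝒜) = { ∅, {ω₁}, {ω₂}, {ω₃}, {ω₄}, {ω₁,ω₂}, {ω₁,ω₃}, {ω₁,ω₄}, {ω₂,ω₃}, {ω₂,ω₄}, {ω₃,ω₄}, {ω₁,ω₂,ω₃}, {ω₁,ω₂,ω₄}, {ω₁,ω₃,ω₄}, {ω₂,ω₃,ω₄}, S }

Working:
Initial family (5 sets): { ∅, {ω₁}, {ω₄}, {ω₃,ω₄}, S }.
Step 1 (5 new):
  {ω₁,ω₂}  = complement {ω₃,ω₄}
  {ω₁,ω₄}  = {ω₄} ∪ {ω₁}
  {ω₁,ω₂,ω₃}  = complement {ω₄}
  {ω₁,ω₃,ω₄}  = {ω₃,ω₄} ∪ {ω₁}
  {ω₂,ω₃,ω₄}  = complement {ω₁}
  — 10 sets.
Step 2: 3 new —
  {ω₂}  = complement {ω₁,ω₃,ω₄}
  {ω₂,ω₃}  = complement {ω₁,ω₄}
  {ω₁,ω₂,ω₄}  = {ω₁,ω₂} ∪ {ω₁,ω₄}
  — 13 sets.
Step 3. New:
  {ω₃}  = complement {ω₁,ω₂,ω₄}
  {ω₂,ω₄}  = {ω₄} ∪ {ω₂}
  — 15 sets.
Step 4 adds 1:
  {ω₁,ω₃}  = complement {ω₂,ω₄}
  — 16 sets.
After Step 5 the family is unchanged; done.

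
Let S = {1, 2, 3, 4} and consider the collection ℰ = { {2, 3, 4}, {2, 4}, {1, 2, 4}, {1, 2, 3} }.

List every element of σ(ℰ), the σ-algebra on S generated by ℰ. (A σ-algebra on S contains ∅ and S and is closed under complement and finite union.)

Begin from { ∅, {2, 4}, {1, 2, 3}, {1, 2, 4}, {2, 3, 4}, S } (that is, ℰ plus ∅ and S).
Pass 1: +4 →
  {1}  = ᶜ of {2, 3, 4}
  {3}  = ᶜ of {1, 2, 4}
  {4}  = ᶜ of {1, 2, 3}
  {1, 3}  = ᶜ of {2, 4}
  |family| = 10
Pass 2: 3 new —
  {1, 4}  = {4} ∪ {1}
  {3, 4}  = {3} ∪ {4}
  {1, 3, 4}  = {1, 3} ∪ {4}
  |family| = 13
Pass 3: +3 →
  {2}  = ᶜ of {1, 3, 4}
  {1, 2}  = ᶜ of {3, 4}
  {2, 3}  = ᶜ of {1, 4}
  |family| = 16
After Pass 4 the family is unchanged; done.

Hence σ(ℰ) has 16 members: { ∅, {1}, {2}, {3}, {4}, {1, 2}, {1, 3}, {1, 4}, {2, 3}, {2, 4}, {3, 4}, {1, 2, 3}, {1, 2, 4}, {1, 3, 4}, {2, 3, 4}, S }.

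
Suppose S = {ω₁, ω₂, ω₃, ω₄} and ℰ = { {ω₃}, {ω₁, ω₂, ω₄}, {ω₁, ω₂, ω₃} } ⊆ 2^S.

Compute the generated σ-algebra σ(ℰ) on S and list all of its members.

Answer: σ(ℰ) = { {}, {ω₃}, {ω₄}, {ω₁, ω₂}, {ω₃, ω₄}, {ω₁, ω₂, ω₃}, {ω₁, ω₂, ω₄}, S }

Check:
Initial family (5 sets): { {}, {ω₃}, {ω₁, ω₂, ω₃}, {ω₁, ω₂, ω₄}, S }.
Step 1 adds 1:
  {ω₄}  = complement {ω₁, ω₂, ω₃}
  — 6 sets.
Step 2 (1 new):
  {ω₃, ω₄}  = {ω₄} ∪ {ω₃}
  — 7 sets.
Step 3 adds 1:
  {ω₁, ω₂}  = complement {ω₃, ω₄}
  — 8 sets.
Step 4: no new sets; the family is a σ-algebra.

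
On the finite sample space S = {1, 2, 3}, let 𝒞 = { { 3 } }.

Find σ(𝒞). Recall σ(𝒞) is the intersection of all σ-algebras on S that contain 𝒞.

|σ(𝒞)| = 4.  σ(𝒞) = { {  }, { 3 }, { 1, 2 }, S }

Working:
Begin from { {  }, { 3 }, S } (that is, 𝒞 plus ∅ and S).
Step 1: +1 →
  { 1, 2 }  = { 3 }ᶜ
  |family| = 4
After Step 2 the family is unchanged; done.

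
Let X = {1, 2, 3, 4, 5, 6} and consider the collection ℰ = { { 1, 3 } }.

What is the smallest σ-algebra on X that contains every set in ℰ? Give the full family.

|σ(ℰ)| = 4.  σ(ℰ) = { {  }, { 1, 3 }, { 2, 4, 5, 6 }, X }

Working:
Take S₀ = ℰ ∪ {∅, X} = { {  }, { 1, 3 }, X }.
Step 1: 1 new —
  { 2, 4, 5, 6 }  = ᶜ of { 1, 3 }
  (now 4)
Step 2: no new sets; the family is a σ-algebra.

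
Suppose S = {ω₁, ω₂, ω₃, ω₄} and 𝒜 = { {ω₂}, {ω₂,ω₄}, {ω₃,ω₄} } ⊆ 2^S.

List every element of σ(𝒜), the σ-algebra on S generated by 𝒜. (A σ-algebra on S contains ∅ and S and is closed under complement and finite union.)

|σ(𝒜)| = 16.  σ(𝒜) = { {}, {ω₁}, {ω₂}, {ω₃}, {ω₄}, {ω₁,ω₂}, {ω₁,ω₃}, {ω₁,ω₄}, {ω₂,ω₃}, {ω₂,ω₄}, {ω₃,ω₄}, {ω₁,ω₂,ω₃}, {ω₁,ω₂,ω₄}, {ω₁,ω₃,ω₄}, {ω₂,ω₃,ω₄}, S }

Trace:
Seed the family with 𝒜 together with ∅ and S: { {}, {ω₂}, {ω₂,ω₄}, {ω₃,ω₄}, S }.
Step 1 (4 new):
  {ω₁,ω₂}  = S∖{ω₃,ω₄}
  {ω₁,ω₃}  = S∖{ω₂,ω₄}
  {ω₁,ω₃,ω₄}  = S∖{ω₂}
  {ω₂,ω₃,ω₄}  = {ω₃,ω₄} ∪ {ω₂}
  [9 total]
Step 2 (3 new):
  {ω₁}  = S∖{ω₂,ω₃,ω₄}
  {ω₁,ω₂,ω₃}  = {ω₁,ω₂} ∪ {ω₁,ω₃}
  {ω₁,ω₂,ω₄}  = {ω₁,ω₂} ∪ {ω₂,ω₄}
  [12 total]
Step 3: 2 new —
  {ω₃}  = S∖{ω₁,ω₂,ω₄}
  {ω₄}  = S∖{ω₁,ω₂,ω₃}
  [14 total]
Step 4 (2 new):
  {ω₁,ω₄}  = {ω₄} ∪ {ω₁}
  {ω₂,ω₃}  = {ω₃} ∪ {ω₂}
  [16 total]
Step 5: closed — nothing new.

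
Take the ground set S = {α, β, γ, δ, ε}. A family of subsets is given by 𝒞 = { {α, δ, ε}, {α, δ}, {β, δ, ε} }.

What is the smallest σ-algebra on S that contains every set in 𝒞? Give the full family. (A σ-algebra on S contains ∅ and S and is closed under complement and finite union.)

σ(𝒞) = { {}, {α}, {β}, {γ}, {δ}, {ε}, {α, β}, {α, γ}, {α, δ}, {α, ε}, {β, γ}, {β, δ}, {β, ε}, {γ, δ}, {γ, ε}, {δ, ε}, {α, β, γ}, {α, β, δ}, {α, β, ε}, {α, γ, δ}, {α, γ, ε}, {α, δ, ε}, {β, γ, δ}, {β, γ, ε}, {β, δ, ε}, {γ, δ, ε}, {α, β, γ, δ}, {α, β, γ, ε}, {α, β, δ, ε}, {α, γ, δ, ε}, {β, γ, δ, ε}, S }

Derivation:
Initial family (5 sets): { {}, {α, δ}, {α, δ, ε}, {β, δ, ε}, S }.
Pass 1 (4 new):
  {α, γ}  = S∖{β, δ, ε}
  {β, γ}  = S∖{α, δ, ε}
  {β, γ, ε}  = S∖{α, δ}
  {α, β, δ, ε}  = {α, δ, ε} ∪ {β, δ, ε}
  |family| = 9
Pass 2: 7 new —
  {γ}  = S∖{α, β, δ, ε}
  {α, β, γ}  = {β, γ} ∪ {α, γ}
  {α, γ, δ}  = {α, δ} ∪ {α, γ}
  {α, β, γ, δ}  = {α, δ} ∪ {β, γ}
  {α, β, γ, ε}  = {β, γ, ε} ∪ {α, γ}
  {α, γ, δ, ε}  = {α, δ, ε} ∪ {α, γ}
  {β, γ, δ, ε}  = {β, γ, ε} ∪ {β, δ, ε}
  |family| = 16
Pass 3 adds 6:
  {α}  = S∖{β, γ, δ, ε}
  {β}  = S∖{α, γ, δ, ε}
  {δ}  = S∖{α, β, γ, ε}
  {ε}  = S∖{α, β, γ, δ}
  {β, ε}  = S∖{α, γ, δ}
  {δ, ε}  = S∖{α, β, γ}
  |family| = 22
Pass 4. New:
  {α, β}  = {β} ∪ {α}
  {α, ε}  = {ε} ∪ {α}
  {β, δ}  = {β} ∪ {δ}
  {γ, δ}  = {γ} ∪ {δ}
  {γ, ε}  = {ε} ∪ {γ}
  {α, β, δ}  = {β} ∪ {α, δ}
  {α, β, ε}  = {β, ε} ∪ {α}
  {α, γ, ε}  = {ε} ∪ {α, γ}
  {β, γ, δ}  = {β, γ} ∪ {δ}
  {γ, δ, ε}  = {δ, ε} ∪ {γ}
  |family| = 32
Pass 5 adds nothing — fixpoint reached.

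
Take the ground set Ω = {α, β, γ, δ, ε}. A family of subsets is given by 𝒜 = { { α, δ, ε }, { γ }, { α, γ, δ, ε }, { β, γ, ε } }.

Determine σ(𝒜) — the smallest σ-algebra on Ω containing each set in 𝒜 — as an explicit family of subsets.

Take S₀ = 𝒜 ∪ {∅, Ω} = { {  }, { γ }, { α, δ, ε }, { β, γ, ε }, { α, γ, δ, ε }, Ω }.
Round 1 (4 new):
  { β }  = { α, γ, δ, ε }ᶜ
  { α, δ }  = { β, γ, ε }ᶜ
  { β, γ }  = { α, δ, ε }ᶜ
  { α, β, δ, ε }  = { γ }ᶜ
  [10 total]
Round 2 adds 3:
  { α, β, δ }  = { β } ∪ { α, δ }
  { α, γ, δ }  = { γ } ∪ { α, δ }
  { α, β, γ, δ }  = { β, γ } ∪ { α, δ }
  [13 total]
Round 3: +3 →
  { ε }  = { α, β, γ, δ }ᶜ
  { β, ε }  = { α, γ, δ }ᶜ
  { γ, ε }  = { α, β, δ }ᶜ
  [16 total]
Round 4: already closed under ᶜ and ∪.

Therefore σ(𝒜) = { {  }, { β }, { γ }, { ε }, { α, δ }, { β, γ }, { β, ε }, { γ, ε }, { α, β, δ }, { α, γ, δ }, { α, δ, ε }, { β, γ, ε }, { α, β, γ, δ }, { α, β, δ, ε }, { α, γ, δ, ε }, Ω } (|σ(𝒜)| = 16).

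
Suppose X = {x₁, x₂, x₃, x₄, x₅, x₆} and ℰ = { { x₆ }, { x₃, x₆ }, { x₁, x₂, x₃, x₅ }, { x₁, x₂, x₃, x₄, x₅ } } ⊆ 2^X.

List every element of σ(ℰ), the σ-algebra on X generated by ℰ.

Answer: σ(ℰ) = { {}, { x₃ }, { x₄ }, { x₆ }, { x₃, x₄ }, { x₃, x₆ }, { x₄, x₆ }, { x₁, x₂, x₅ }, { x₃, x₄, x₆ }, { x₁, x₂, x₃, x₅ }, { x₁, x₂, x₄, x₅ }, { x₁, x₂, x₅, x₆ }, { x₁, x₂, x₃, x₄, x₅ }, { x₁, x₂, x₃, x₅, x₆ }, { x₁, x₂, x₄, x₅, x₆ }, X }

Derivation:
Seed the family with ℰ together with ∅ and X: { {}, { x₆ }, { x₃, x₆ }, { x₁, x₂, x₃, x₅ }, { x₁, x₂, x₃, x₄, x₅ }, X }.
Pass 1: +3 →
  { x₄, x₆ }  = ᶜ of { x₁, x₂, x₃, x₅ }
  { x₁, x₂, x₄, x₅ }  = ᶜ of { x₃, x₆ }
  { x₁, x₂, x₃, x₅, x₆ }  = { x₃, x₆ } ∪ { x₁, x₂, x₃, x₅ }
Pass 2. New:
  { x₄ }  = ᶜ of { x₁, x₂, x₃, x₅, x₆ }
  { x₃, x₄, x₆ }  = { x₃, x₆ } ∪ { x₄, x₆ }
  { x₁, x₂, x₄, x₅, x₆ }  = { x₁, x₂, x₄, x₅ } ∪ { x₆ }
Pass 3: 2 new —
  { x₃ }  = ᶜ of { x₁, x₂, x₄, x₅, x₆ }
  { x₁, x₂, x₅ }  = ᶜ of { x₃, x₄, x₆ }
Pass 4: 2 new —
  { x₃, x₄ }  = { x₃ } ∪ { x₄ }
  { x₁, x₂, x₅, x₆ }  = { x₁, x₂, x₅ } ∪ { x₆ }
Pass 5 adds nothing — fixpoint reached.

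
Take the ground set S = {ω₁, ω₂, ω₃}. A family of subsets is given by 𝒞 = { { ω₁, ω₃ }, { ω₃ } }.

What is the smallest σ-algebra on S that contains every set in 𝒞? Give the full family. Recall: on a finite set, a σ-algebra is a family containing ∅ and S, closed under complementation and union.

Seed the family with 𝒞 together with ∅ and S: { {  }, { ω₃ }, { ω₁, ω₃ }, S }.
Pass 1. New:
  { ω₂ }  = { ω₁, ω₃ }ᶜ
  { ω₁, ω₂ }  = { ω₃ }ᶜ
Pass 2: +1 →
  { ω₂, ω₃ }  = { ω₃ } ∪ { ω₂ }
Pass 3: +1 →
  { ω₁ }  = { ω₂, ω₃ }ᶜ
Pass 4: already closed under ᶜ and ∪.

Hence σ(𝒞) has 8 members: { {  }, { ω₁ }, { ω₂ }, { ω₃ }, { ω₁, ω₂ }, { ω₁, ω₃ }, { ω₂, ω₃ }, S }.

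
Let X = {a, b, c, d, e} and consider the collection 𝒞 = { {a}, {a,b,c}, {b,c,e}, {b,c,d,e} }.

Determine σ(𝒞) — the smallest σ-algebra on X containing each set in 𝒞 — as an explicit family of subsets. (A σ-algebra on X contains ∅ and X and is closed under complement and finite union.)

σ(𝒞) (16 sets): { ∅, {a}, {d}, {e}, {a,d}, {a,e}, {b,c}, {d,e}, {a,b,c}, {a,d,e}, {b,c,d}, {b,c,e}, {a,b,c,d}, {a,b,c,e}, {b,c,d,e}, X }

Trace:
Begin from { ∅, {a}, {a,b,c}, {b,c,e}, {b,c,d,e}, X } (that is, 𝒞 plus ∅ and X).
Round 1. New:
  {a,d}  = ᶜ of {b,c,e}
  {d,e}  = ᶜ of {a,b,c}
  {a,b,c,e}  = {b,c,e} ∪ {a,b,c}
  |family| = 9
Round 2: 3 new —
  {d}  = ᶜ of {a,b,c,e}
  {a,d,e}  = {d,e} ∪ {a,d}
  {a,b,c,d}  = {a,b,c} ∪ {a,d}
  |family| = 12
Round 3 (2 new):
  {e}  = ᶜ of {a,b,c,d}
  {b,c}  = ᶜ of {a,d,e}
  |family| = 14
Round 4 adds 2:
  {a,e}  = {e} ∪ {a}
  {b,c,d}  = {b,c} ∪ {d}
  |family| = 16
Round 5: no new sets; the family is a σ-algebra.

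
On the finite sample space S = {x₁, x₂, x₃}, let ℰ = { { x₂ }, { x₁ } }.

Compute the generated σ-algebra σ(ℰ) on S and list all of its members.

σ(ℰ) = { ∅, { x₁ }, { x₂ }, { x₃ }, { x₁, x₂ }, { x₁, x₃ }, { x₂, x₃ }, S }

Derivation:
Take S₀ = ℰ ∪ {∅, S} = { ∅, { x₁ }, { x₂ }, S }.
Step 1: +3 →
  { x₁, x₂ }  = { x₂ } ∪ { x₁ }
  { x₁, x₃ }  = ᶜ of { x₂ }
  { x₂, x₃ }  = ᶜ of { x₁ }
  (now 7)
Step 2: 1 new —
  { x₃ }  = ᶜ of { x₁, x₂ }
  (now 8)
After Step 3 the family is unchanged; done.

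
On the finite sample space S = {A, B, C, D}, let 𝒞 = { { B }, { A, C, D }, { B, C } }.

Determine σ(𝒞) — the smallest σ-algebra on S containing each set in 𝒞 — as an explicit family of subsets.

σ(𝒞) (8 sets): { {}, { B }, { C }, { A, D }, { B, C }, { A, B, D }, { A, C, D }, S }

Derivation:
Seed the family with 𝒞 together with ∅ and S: { {}, { B }, { B, C }, { A, C, D }, S }.
Step 1 (1 new):
  { A, D }  = ᶜ of { B, C }
  — 6 sets.
Step 2 adds 1:
  { A, B, D }  = { B } ∪ { A, D }
  — 7 sets.
Step 3. New:
  { C }  = ᶜ of { A, B, D }
  — 8 sets.
Step 4 adds nothing — fixpoint reached.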